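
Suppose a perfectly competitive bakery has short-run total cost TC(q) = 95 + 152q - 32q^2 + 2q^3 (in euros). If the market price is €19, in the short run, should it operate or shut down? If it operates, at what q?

Strip out fixed cost: VC = 152q - 32q^2 + 2q^3. Then AVC = 152 - 32q + 2q^2 and MC = 152 - 64q + 6q^2.
AVC is minimized where dAVC/dq = -32 + 4q = 0, at q = 8; min AVC = 152 - 32·8 + 2·8^2 = €24.
P = €19 lies below min AVC = €24; no output level covers variable cost.
Best response: produce nothing and absorb the €95 fixed cost.

Shut down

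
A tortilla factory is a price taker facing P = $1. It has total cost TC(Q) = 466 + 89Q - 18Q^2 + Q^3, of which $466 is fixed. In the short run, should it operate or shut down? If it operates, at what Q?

Shut down

From TC, MC = TC'(Q) = 89 - 36Q + 3Q^2 and AVC = VC/Q = 89 - 18Q + Q^2.
AVC is minimized where dAVC/dQ = -18 + 2Q = 0, at Q = 9; min AVC = 89 - 18·9 + 9^2 = $8.
P = $1 lies below min AVC = $8; no output level covers variable cost.
Best response: produce nothing and absorb the $466 fixed cost.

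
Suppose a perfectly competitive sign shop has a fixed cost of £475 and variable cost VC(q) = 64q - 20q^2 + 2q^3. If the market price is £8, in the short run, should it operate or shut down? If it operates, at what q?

Shut down

Strip out fixed cost: VC = 64q - 20q^2 + 2q^3. Then AVC = 64 - 20q + 2q^2 and MC = 64 - 40q + 6q^2.
AVC is minimized where dAVC/dq = -20 + 4q = 0, at q = 5; min AVC = 64 - 20·5 + 2·5^2 = £14.
P = £8 lies below min AVC = £14; no output level covers variable cost.
Shutting down limits the loss to fixed cost, £475.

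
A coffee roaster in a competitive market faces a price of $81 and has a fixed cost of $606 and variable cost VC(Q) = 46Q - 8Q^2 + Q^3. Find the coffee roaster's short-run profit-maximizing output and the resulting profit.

Profit = -$312 at Q = 7

AVC = 46 - 8Q + Q^2 has its minimum $30 at Q = 4; price $81 clears that bar, so the firm operates.
With MC = 46 - 16Q + 3Q^2, P = MC on the upward-sloping part at Q* = 7.
TR = 81·7 = 567. TC = 606 + 273 = 879. Profit = 567 − 879 = -$312.
Shutting down would mean losing the fixed cost of $606, so operating at a loss of $312 is better by $294.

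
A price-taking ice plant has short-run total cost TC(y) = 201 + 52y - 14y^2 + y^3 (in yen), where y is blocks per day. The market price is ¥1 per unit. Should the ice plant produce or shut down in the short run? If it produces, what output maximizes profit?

Strip out fixed cost: VC = 52y - 14y^2 + y^3. Then AVC = 52 - 14y + y^2 and MC = 52 - 28y + 3y^2.
AVC is minimized where dAVC/dy = -14 + 2y = 0, at y = 7; min AVC = 52 - 14·7 + 7^2 = ¥3.
P = ¥1 lies below min AVC = ¥3; no output level covers variable cost.
The firm minimizes its loss by shutting down and losing only its fixed cost of ¥201.

Shut down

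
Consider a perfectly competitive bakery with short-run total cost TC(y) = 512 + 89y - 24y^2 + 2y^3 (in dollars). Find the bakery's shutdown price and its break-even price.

Shutdown price = $17; break-even price = $89

Shutdown price = min AVC. AVC = 89 - 24y + 2y^2, with vertex at y = 6 and minimum $17.
ATC = 512/y + 89 - 24y + 2y^2. Setting dATC/dy = −512/y^2 − 24 + 4y = 0 gives y = 8 (since 4·8^3 − 24·8^2 = 512).
min ATC = 512/8 + 89 − 24·8 + 2·8^2 = $89. That is the break-even price.
Between these two prices the firm operates at a loss; above $89 it earns a profit.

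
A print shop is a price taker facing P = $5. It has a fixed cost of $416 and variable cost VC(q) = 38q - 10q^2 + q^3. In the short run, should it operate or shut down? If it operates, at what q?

Strip out fixed cost: VC = 38q - 10q^2 + q^3. Then AVC = 38 - 10q + q^2 and MC = 38 - 20q + 3q^2.
AVC is minimized where dAVC/dq = -10 + 2q = 0, at q = 5; min AVC = 38 - 10·5 + 5^2 = $13.
P = $5 lies below min AVC = $13; no output level covers variable cost.
The firm minimizes its loss by shutting down and losing only its fixed cost of $416.

Shut down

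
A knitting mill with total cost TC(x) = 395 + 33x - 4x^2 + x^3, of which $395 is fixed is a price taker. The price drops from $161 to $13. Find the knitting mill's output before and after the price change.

AVC = 33 - 4x + x^2, minimized at x = 2 where min AVC = $29. MC = 33 - 8x + 3x^2.
With P = $161 above the shutdown price, P = MC gives x = 8.
At P = $13 < min AVC = $29, price no longer covers variable cost at any output, so the firm shuts down: x = 0.

Output falls from 8 to 0 (the firm shuts down)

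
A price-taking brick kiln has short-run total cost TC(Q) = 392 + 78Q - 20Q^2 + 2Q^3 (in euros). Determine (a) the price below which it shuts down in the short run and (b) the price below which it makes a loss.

AVC = 78 - 20Q + 2Q^2; minimized at Q = 5, giving min AVC = €28. That is the shutdown price.
ATC = 392/Q + 78 - 20Q + 2Q^2. Setting dATC/dQ = −392/Q^2 − 20 + 4Q = 0 gives Q = 7 (since 4·7^3 − 20·7^2 = 392).
min ATC = 392/7 + 78 − 20·7 + 2·7^2 = €92. That is the break-even price.
Between these two prices the firm operates at a loss; above €92 it earns a profit.

Shutdown price = €28; break-even price = €92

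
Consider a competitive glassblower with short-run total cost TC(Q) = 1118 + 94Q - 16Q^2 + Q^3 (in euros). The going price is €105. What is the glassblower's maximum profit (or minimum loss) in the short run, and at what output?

AVC = 94 - 16Q + Q^2 has its minimum €30 at Q = 8; price €105 clears that bar, so the firm operates.
With MC = 94 - 32Q + 3Q^2, P = MC on the upward-sloping part at Q* = 11.
TR = 105·11 = 1155. TC = 1118 + 429 = 1547. Profit = 1155 − 1547 = -€392.
That loss of €392 beats the €1118 the firm would lose by shutting down; producing recovers €726 of fixed cost.

Profit = -€392 at Q = 11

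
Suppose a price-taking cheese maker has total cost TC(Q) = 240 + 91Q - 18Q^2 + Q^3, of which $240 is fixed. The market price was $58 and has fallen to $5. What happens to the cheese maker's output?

MC = 91 - 36Q + 3Q^2; the shutdown threshold is min AVC = $10 (at Q = 9).
At P = $58 ≥ min AVC, set P = MC on the rising branch: Q = 11.
At P = $5 < min AVC = $10, price no longer covers variable cost at any output, so the firm shuts down: Q = 0.

Output falls from 11 to 0 (the firm shuts down)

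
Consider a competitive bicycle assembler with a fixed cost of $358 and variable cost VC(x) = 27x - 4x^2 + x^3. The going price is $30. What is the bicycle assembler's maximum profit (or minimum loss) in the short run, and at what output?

Profit = -$340 at x = 3

AVC = 27 - 4x + x^2 has its minimum $23 at x = 2; price $30 clears that bar, so the firm operates.
MC = 27 - 8x + 3x^2. Setting P = MC and taking the root on the rising branch gives x* = 3.
TR = 30·3 = 90. TC = 358 + 72 = 430. Profit = 90 − 430 = -$340.
By producing, the firm covers all variable cost plus $18 of fixed cost; shutting down would lose the full $358.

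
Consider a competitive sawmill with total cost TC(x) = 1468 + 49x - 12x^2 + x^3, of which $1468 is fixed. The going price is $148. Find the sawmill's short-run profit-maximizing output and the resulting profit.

AVC = 49 - 12x + x^2; min AVC = $13 at x = 6. Since P = $148 ≥ min AVC, the firm produces.
With MC = 49 - 24x + 3x^2, P = MC on the upward-sloping part at x* = 11.
TR = 148·11 = 1628. TC = 1468 + 418 = 1886. Profit = 1628 − 1886 = -$258.
Shutting down would mean losing the fixed cost of $1468, so operating at a loss of $258 is better by $1210.

Profit = -$258 at x = 11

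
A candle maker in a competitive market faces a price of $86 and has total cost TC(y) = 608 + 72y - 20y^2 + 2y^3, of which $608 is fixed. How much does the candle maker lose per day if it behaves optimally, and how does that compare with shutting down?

Profit = -$216 at y = 7

AVC = 72 - 20y + 2y^2 has its minimum $22 at y = 5; price $86 clears that bar, so the firm operates.
MC = 72 - 40y + 6y^2. Setting P = MC and taking the root on the rising branch gives y* = 7.
TR = 86·7 = 602. TC = 608 + 210 = 818. Profit = 602 − 818 = -$216.
That loss of $216 beats the $608 the firm would lose by shutting down; producing recovers $392 of fixed cost.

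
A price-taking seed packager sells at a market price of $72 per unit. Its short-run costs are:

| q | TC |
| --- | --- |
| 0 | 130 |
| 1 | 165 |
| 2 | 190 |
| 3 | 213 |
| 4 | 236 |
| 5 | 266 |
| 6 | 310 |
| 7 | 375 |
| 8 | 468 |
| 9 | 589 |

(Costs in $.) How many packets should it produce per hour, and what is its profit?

q = 7; profit = $129

Profit at each row (π = 72q − TC): q=0: -130; q=1: -93; q=2: -46; q=3: 3; q=4: 52; q=5: 94; q=6: 122; q=7: 129; q=8: 108; q=9: 59.
Profit is maximized at q = 7. AVC there is 245/7 = $35 ≤ P, so producing beats shutting down (which would give -$130).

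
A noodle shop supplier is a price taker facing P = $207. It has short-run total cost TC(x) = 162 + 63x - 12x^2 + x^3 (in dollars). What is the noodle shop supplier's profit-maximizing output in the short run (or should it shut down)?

From TC, MC = TC'(x) = 63 - 24x + 3x^2 and AVC = VC/x = 63 - 12x + x^2.
AVC hits its minimum where MC = AVC, at x = 6, giving min AVC = 63 - 12·6 + 6^2 = $27.
Since P = $207 ≥ min AVC = $27, price covers variable cost and the firm should produce.
Solving P = MC: -144 - 24x + 3x^2 = 0 ⇒ x = -4 or 12. On the upward-sloping branch, x* = 12.
Check: AVC at x = 12 is $63 ≤ P, so revenue covers variable cost.
Profit = P·x − TC = 207·12 − 918 = $1566.

Produce at x = 12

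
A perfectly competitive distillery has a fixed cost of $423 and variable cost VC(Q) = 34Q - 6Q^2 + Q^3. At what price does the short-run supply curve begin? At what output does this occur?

Short-run supply begins at min AVC. From VC = 34Q - 6Q^2 + Q^3, AVC = 34 - 6Q + Q^2.
At the minimum of AVC, MC = AVC. MC = 34 - 12Q + 3Q^2; setting MC = AVC gives 2Q^2 - 6Q = 0, so Q = 3. min AVC = 25.
For P < $25 the firm produces nothing.

$25 per unit, at Q = 3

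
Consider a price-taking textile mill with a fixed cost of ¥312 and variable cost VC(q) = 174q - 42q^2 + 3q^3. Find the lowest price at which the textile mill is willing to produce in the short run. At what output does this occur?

¥27 per unit, at q = 7

Short-run supply begins at min AVC. From VC = 174q - 42q^2 + 3q^3, AVC = 174 - 42q + 3q^2.
dAVC/dq = -42 + 6q = 0 gives q = 7. min AVC = 174 - 42·7 + 3·7^2 = 27.
For P < ¥27 the firm produces nothing.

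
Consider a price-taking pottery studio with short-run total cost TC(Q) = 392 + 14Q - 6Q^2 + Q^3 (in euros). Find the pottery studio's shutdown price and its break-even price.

Shutdown price = min AVC. AVC = 14 - 6Q + Q^2, with vertex at Q = 3 and minimum €5.
ATC = 392/Q + 14 - 6Q + Q^2. Setting dATC/dQ = −392/Q^2 − 6 + 2Q = 0 gives Q = 7 (since 2·7^3 − 6·7^2 = 392).
min ATC = 392/7 + 14 − 6·7 + 7^2 = €77. That is the break-even price.
Between these two prices the firm operates at a loss; above €77 it earns a profit.

Shutdown price = €5; break-even price = €77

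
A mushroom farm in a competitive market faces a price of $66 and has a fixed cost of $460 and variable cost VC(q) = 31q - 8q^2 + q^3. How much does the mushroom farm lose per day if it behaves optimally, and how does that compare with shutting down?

Profit = -$166 at q = 7

AVC = 31 - 8q + q^2; min AVC = $15 at q = 4. Since P = $66 ≥ min AVC, the firm produces.
MC = 31 - 16q + 3q^2. Setting P = MC and taking the root on the rising branch gives q* = 7.
TR = 66·7 = 462. TC = 460 + 168 = 628. Profit = 462 − 628 = -$166.
That loss of $166 beats the $460 the firm would lose by shutting down; producing recovers $294 of fixed cost.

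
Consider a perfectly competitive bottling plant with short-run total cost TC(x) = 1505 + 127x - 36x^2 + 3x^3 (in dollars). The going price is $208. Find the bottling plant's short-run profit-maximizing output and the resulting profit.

Profit = -$47 at x = 9

AVC = 127 - 36x + 3x^2 has its minimum $19 at x = 6; price $208 clears that bar, so the firm operates.
MC = 127 - 72x + 9x^2. Setting P = MC and taking the root on the rising branch gives x* = 9.
TR = 208·9 = 1872. TC = 1505 + 414 = 1919. Profit = 1872 − 1919 = -$47.
That loss of $47 beats the $1505 the firm would lose by shutting down; producing recovers $1458 of fixed cost.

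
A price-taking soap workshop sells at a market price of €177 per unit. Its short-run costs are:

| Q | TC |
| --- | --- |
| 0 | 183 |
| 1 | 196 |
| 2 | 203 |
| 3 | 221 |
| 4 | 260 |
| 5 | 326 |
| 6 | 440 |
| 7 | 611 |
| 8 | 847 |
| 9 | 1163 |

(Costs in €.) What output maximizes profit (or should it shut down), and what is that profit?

Tabulate TR − TC: Q=0: -183; Q=1: -19; Q=2: 151; Q=3: 310; Q=4: 448; Q=5: 559; Q=6: 622; Q=7: 628; Q=8: 569; Q=9: 430.
Profit is maximized at Q = 7. AVC there is 428/7 = €61.14 ≤ P, so producing beats shutting down (which would give -€183).

Q = 7; profit = €628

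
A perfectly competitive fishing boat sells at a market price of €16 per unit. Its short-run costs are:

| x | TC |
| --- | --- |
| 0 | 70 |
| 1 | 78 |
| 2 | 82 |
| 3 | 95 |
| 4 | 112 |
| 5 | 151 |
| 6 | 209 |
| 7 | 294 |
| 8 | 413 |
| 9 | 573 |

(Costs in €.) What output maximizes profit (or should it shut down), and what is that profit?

x = 3; profit = -€47

Compute π = P·x − TC at each output: x=0: -70; x=1: -62; x=2: -50; x=3: -47; x=4: -48; x=5: -71; x=6: -113; x=7: -182; x=8: -285; x=9: -429.
Profit is maximized at x = 3. AVC there is 25/3 = €8.33 ≤ P, so producing beats shutting down (which would give -€70).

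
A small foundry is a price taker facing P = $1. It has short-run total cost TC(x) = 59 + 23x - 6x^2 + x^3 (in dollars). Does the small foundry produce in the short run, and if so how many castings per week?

Strip out fixed cost: VC = 23x - 6x^2 + x^3. Then AVC = 23 - 6x + x^2 and MC = 23 - 12x + 3x^2.
AVC hits its minimum where MC = AVC, at x = 3, giving min AVC = 23 - 6·3 + 3^2 = $14.
P = $1 lies below min AVC = $14; no output level covers variable cost.
The firm minimizes its loss by shutting down and losing only its fixed cost of $59.

Shut down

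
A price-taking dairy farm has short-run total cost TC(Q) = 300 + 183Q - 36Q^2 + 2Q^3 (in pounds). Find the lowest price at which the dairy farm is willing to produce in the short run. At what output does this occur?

£21 per unit, at Q = 9

Short-run supply begins at min AVC. From VC = 183Q - 36Q^2 + 2Q^3, AVC = 183 - 36Q + 2Q^2.
At the minimum of AVC, MC = AVC. MC = 183 - 72Q + 6Q^2; setting MC = AVC gives 4Q^2 - 36Q = 0, so Q = 9. min AVC = 21.
The firm shuts down for any P below £21.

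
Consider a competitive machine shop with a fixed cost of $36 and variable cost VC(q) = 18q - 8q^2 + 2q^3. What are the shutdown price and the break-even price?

Shutdown price = min AVC. AVC = 18 - 8q + 2q^2, with vertex at q = 2 and minimum $10.
ATC = 36/q + 18 - 8q + 2q^2. Setting dATC/dq = −36/q^2 − 8 + 4q = 0 gives q = 3 (since 4·3^3 − 8·3^2 = 36).
min ATC = 36/3 + 18 − 8·3 + 2·3^2 = $24. That is the break-even price.
For $10 ≤ P < $24 the firm produces at a loss; below $10 it shuts down.

Shutdown price = $10; break-even price = $24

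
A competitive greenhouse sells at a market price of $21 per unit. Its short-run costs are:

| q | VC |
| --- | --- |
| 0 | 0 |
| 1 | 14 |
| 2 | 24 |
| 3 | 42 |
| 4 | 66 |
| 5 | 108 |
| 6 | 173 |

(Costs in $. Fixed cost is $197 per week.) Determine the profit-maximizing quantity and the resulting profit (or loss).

Tabulate TR − TC: q=0: -197; q=1: -190; q=2: -179; q=3: -176; q=4: -179; q=5: -200; q=6: -244.
Profit is maximized at q = 3. AVC there is 42/3 = $14 ≤ P, so producing beats shutting down (which would give -$197).

q = 3; profit = -$176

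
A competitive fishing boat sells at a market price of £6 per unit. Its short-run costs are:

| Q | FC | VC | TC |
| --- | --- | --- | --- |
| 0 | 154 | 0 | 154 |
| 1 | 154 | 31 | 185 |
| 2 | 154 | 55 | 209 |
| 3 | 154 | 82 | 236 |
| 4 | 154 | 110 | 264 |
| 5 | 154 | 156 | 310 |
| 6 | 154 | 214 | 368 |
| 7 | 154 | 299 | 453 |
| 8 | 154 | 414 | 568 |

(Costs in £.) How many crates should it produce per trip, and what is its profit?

Q = 0 (shut down); profit = -£154

Profit at each row (π = 6Q − TC): Q=0: -154; Q=1: -179; Q=2: -197; Q=3: -218; Q=4: -240; Q=5: -280; Q=6: -332; Q=7: -411; Q=8: -520.
Profit is highest at Q = 0. Equivalently, the lowest AVC in the table is 82/3 ≈ £27.33 at Q = 3, and P = £6 falls below it — price never covers variable cost, so the firm shuts down and loses only its fixed cost.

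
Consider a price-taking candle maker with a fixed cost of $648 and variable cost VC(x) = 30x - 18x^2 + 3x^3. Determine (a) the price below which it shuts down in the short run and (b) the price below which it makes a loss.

Shutdown price = $3; break-even price = $138

Shutdown price = min AVC. AVC = 30 - 18x + 3x^2, with vertex at x = 3 and minimum $3.
ATC = 648/x + 30 - 18x + 3x^2. Setting dATC/dx = −648/x^2 − 18 + 6x = 0 gives x = 6 (since 6·6^3 − 18·6^2 = 648).
min ATC = 648/6 + 30 − 18·6 + 3·6^2 = $138. That is the break-even price.
For $3 ≤ P < $138 the firm produces at a loss; below $3 it shuts down.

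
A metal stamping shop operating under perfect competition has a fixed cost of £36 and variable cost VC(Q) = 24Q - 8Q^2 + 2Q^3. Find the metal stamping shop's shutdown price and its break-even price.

Shutdown price = min AVC. AVC = 24 - 8Q + 2Q^2, with vertex at Q = 2 and minimum £16.
ATC = 36/Q + 24 - 8Q + 2Q^2. Setting dATC/dQ = −36/Q^2 − 8 + 4Q = 0 gives Q = 3 (since 4·3^3 − 8·3^2 = 36).
min ATC = 36/3 + 24 − 8·3 + 2·3^2 = £30. That is the break-even price.
Between these two prices the firm operates at a loss; above £30 it earns a profit.

Shutdown price = £16; break-even price = £30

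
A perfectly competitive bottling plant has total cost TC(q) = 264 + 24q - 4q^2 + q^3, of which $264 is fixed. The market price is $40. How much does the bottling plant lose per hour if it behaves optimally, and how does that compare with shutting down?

AVC = 24 - 4q + q^2 has its minimum $20 at q = 2; price $40 clears that bar, so the firm operates.
MC = 24 - 8q + 3q^2. Setting P = MC and taking the root on the rising branch gives q* = 4.
TR = 40·4 = 160. TC = 264 + 96 = 360. Profit = 160 − 360 = -$200.
By producing, the firm covers all variable cost plus $64 of fixed cost; shutting down would lose the full $264.

Profit = -$200 at q = 4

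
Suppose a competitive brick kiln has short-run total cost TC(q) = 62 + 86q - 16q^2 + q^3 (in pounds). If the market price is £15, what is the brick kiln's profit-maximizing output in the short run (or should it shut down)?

Shut down

From TC, MC = TC'(q) = 86 - 32q + 3q^2 and AVC = VC/q = 86 - 16q + q^2.
AVC hits its minimum where MC = AVC, at q = 8, giving min AVC = 86 - 16·8 + 8^2 = £22.
Since P = £15 < min AVC = £22, price fails to cover variable cost at any output.
Best response: produce nothing and absorb the £62 fixed cost.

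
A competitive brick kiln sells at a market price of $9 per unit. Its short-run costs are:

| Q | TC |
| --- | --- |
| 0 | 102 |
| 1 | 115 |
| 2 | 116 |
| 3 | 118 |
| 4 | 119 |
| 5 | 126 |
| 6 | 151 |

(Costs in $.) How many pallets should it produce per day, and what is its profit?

Q = 5; profit = -$81

Profit at each row (π = 9Q − TC): Q=0: -102; Q=1: -106; Q=2: -98; Q=3: -91; Q=4: -83; Q=5: -81; Q=6: -97.
Profit is maximized at Q = 5. AVC there is 24/5 = $4.80 ≤ P, so producing beats shutting down (which would give -$102).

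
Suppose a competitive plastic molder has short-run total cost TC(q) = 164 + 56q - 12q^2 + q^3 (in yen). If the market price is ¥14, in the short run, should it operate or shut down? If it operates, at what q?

From TC, MC = TC'(q) = 56 - 24q + 3q^2 and AVC = VC/q = 56 - 12q + q^2.
AVC is minimized where dAVC/dq = -12 + 2q = 0, at q = 6; min AVC = 56 - 12·6 + 6^2 = ¥20.
Since P = ¥14 < min AVC = ¥20, price fails to cover variable cost at any output.
Best response: produce nothing and absorb the ¥164 fixed cost.

Shut down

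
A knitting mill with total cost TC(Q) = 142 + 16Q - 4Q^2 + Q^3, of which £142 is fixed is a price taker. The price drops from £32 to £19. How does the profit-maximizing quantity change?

Output falls from 4 to 3

AVC = 16 - 4Q + Q^2, minimized at Q = 2 where min AVC = £12. MC = 16 - 8Q + 3Q^2.
At P = £32 ≥ min AVC, set P = MC on the rising branch: Q = 4.
At P = £19 ≥ min AVC, set P = MC: Q = 3. The firm stays open but cuts output.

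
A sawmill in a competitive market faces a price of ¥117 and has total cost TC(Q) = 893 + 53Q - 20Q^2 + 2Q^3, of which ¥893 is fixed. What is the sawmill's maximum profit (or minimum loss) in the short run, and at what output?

Profit = -¥125 at Q = 8

AVC = 53 - 20Q + 2Q^2; min AVC = ¥3 at Q = 5. Since P = ¥117 ≥ min AVC, the firm produces.
MC = 53 - 40Q + 6Q^2. Setting P = MC and taking the root on the rising branch gives Q* = 8.
TR = 117·8 = 936. TC = 893 + 168 = 1061. Profit = 936 − 1061 = -¥125.
Shutting down would mean losing the fixed cost of ¥893, so operating at a loss of ¥125 is better by ¥768.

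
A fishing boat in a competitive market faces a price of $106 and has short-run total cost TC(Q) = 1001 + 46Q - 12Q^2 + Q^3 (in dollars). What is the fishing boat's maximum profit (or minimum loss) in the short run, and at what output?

Profit = -$201 at Q = 10

AVC = 46 - 12Q + Q^2; min AVC = $10 at Q = 6. Since P = $106 ≥ min AVC, the firm produces.
MC = 46 - 24Q + 3Q^2. Setting P = MC and taking the root on the rising branch gives Q* = 10.
TR = 106·10 = 1060. TC = 1001 + 260 = 1261. Profit = 1060 − 1261 = -$201.
By producing, the firm covers all variable cost plus $800 of fixed cost; shutting down would lose the full $1001.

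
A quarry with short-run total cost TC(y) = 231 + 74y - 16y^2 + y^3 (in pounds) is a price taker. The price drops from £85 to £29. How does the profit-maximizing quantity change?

MC = 74 - 32y + 3y^2; the shutdown threshold is min AVC = £10 (at y = 8).
At P = £85 ≥ min AVC, set P = MC on the rising branch: y = 11.
At P = £29 ≥ min AVC, set P = MC: y = 9. The firm stays open but cuts output.

Output falls from 11 to 9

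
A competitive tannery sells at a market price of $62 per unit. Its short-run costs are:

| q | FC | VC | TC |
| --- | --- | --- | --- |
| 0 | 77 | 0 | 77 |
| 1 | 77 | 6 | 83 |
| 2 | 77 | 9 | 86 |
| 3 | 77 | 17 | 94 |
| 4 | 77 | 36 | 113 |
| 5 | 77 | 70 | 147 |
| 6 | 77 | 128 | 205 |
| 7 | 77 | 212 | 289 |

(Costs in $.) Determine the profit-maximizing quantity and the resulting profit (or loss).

q = 6; profit = $167

Tabulate TR − TC: q=0: -77; q=1: -21; q=2: 38; q=3: 92; q=4: 135; q=5: 163; q=6: 167; q=7: 145.
Profit is maximized at q = 6. AVC there is 128/6 = $21.33 ≤ P, so producing beats shutting down (which would give -$77).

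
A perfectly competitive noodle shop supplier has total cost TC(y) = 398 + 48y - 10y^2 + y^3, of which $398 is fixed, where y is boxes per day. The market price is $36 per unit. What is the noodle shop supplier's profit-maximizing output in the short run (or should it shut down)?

Strip out fixed cost: VC = 48y - 10y^2 + y^3. Then AVC = 48 - 10y + y^2 and MC = 48 - 20y + 3y^2.
AVC is minimized where dAVC/dy = -10 + 2y = 0, at y = 5; min AVC = 48 - 10·5 + 5^2 = $23.
Since P = $36 ≥ min AVC = $23, price covers variable cost and the firm should produce.
Set P = MC: 36 = 48 - 20y + 3y^2 → 12 - 20y + 3y^2 = 0. The roots are y = 2/3 and y = 6; the profit-maximizing output is on the rising part of MC, so y* = 6.
Check: AVC at y = 6 is $24 ≤ P, so revenue covers variable cost.
Profit = P·y − TC = 36·6 − 542 = -$326, a loss, but smaller than the $398 fixed cost the firm would lose by shutting down.

Produce at y = 6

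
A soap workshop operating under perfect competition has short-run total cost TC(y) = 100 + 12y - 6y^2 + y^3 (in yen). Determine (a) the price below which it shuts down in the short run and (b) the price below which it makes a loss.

Shutdown price = min AVC. AVC = 12 - 6y + y^2, with vertex at y = 3 and minimum ¥3.
ATC = 100/y + 12 - 6y + y^2. Setting dATC/dy = −100/y^2 − 6 + 2y = 0 gives y = 5 (since 2·5^3 − 6·5^2 = 100).
min ATC = 100/5 + 12 − 6·5 + 5^2 = ¥27. That is the break-even price.
Between these two prices the firm operates at a loss; above ¥27 it earns a profit.

Shutdown price = ¥3; break-even price = ¥27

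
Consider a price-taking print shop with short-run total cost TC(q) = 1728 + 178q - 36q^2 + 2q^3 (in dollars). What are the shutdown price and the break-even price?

Shutdown price = $16; break-even price = $178

AVC = 178 - 36q + 2q^2; minimized at q = 9, giving min AVC = $16. That is the shutdown price.
ATC = 1728/q + 178 - 36q + 2q^2. Setting dATC/dq = −1728/q^2 − 36 + 4q = 0 gives q = 12 (since 4·12^3 − 36·12^2 = 1728).
min ATC = 1728/12 + 178 − 36·12 + 2·12^2 = $178. That is the break-even price.
Between these two prices the firm operates at a loss; above $178 it earns a profit.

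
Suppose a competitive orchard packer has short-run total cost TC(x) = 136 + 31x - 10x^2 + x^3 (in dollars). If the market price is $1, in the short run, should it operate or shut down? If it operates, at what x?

Shut down

Strip out fixed cost: VC = 31x - 10x^2 + x^3. Then AVC = 31 - 10x + x^2 and MC = 31 - 20x + 3x^2.
The AVC parabola has its vertex at x = 10/2 = 5, where AVC = 31 - 10·5 + 5^2 = $6.
Since P = $1 < min AVC = $6, price fails to cover variable cost at any output.
Best response: produce nothing and absorb the $136 fixed cost.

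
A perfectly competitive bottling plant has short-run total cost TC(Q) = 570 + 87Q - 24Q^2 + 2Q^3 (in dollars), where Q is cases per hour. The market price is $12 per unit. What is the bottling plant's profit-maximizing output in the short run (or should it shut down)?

Shut down

From TC, MC = TC'(Q) = 87 - 48Q + 6Q^2 and AVC = VC/Q = 87 - 24Q + 2Q^2.
AVC hits its minimum where MC = AVC, at Q = 6, giving min AVC = 87 - 24·6 + 2·6^2 = $15.
With P < min AVC ($12 < $15), every unit sold adds to the loss.
Shutting down limits the loss to fixed cost, $570.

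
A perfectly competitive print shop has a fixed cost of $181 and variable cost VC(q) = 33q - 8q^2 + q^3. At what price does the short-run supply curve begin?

$17 per unit

Short-run supply begins at min AVC. From VC = 33q - 8q^2 + q^3, AVC = 33 - 8q + q^2.
At the minimum of AVC, MC = AVC. MC = 33 - 16q + 3q^2; setting MC = AVC gives 2q^2 - 8q = 0, so q = 4. min AVC = 17.
For P < $17 the firm produces nothing.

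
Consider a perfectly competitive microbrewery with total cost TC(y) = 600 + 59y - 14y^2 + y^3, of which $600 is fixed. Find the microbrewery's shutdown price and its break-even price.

Shutdown price = $10; break-even price = $79

Shutdown price = min AVC. AVC = 59 - 14y + y^2, with vertex at y = 7 and minimum $10.
ATC = 600/y + 59 - 14y + y^2. Setting dATC/dy = −600/y^2 − 14 + 2y = 0 gives y = 10 (since 2·10^3 − 14·10^2 = 600).
min ATC = 600/10 + 59 − 14·10 + 10^2 = $79. That is the break-even price.
For $10 ≤ P < $79 the firm produces at a loss; below $10 it shuts down.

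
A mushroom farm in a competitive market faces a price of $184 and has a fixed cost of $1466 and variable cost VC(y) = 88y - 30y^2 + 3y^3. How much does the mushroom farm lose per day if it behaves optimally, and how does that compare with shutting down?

Profit = -$314 at y = 8

AVC = 88 - 30y + 3y^2 has its minimum $13 at y = 5; price $184 clears that bar, so the firm operates.
With MC = 88 - 60y + 9y^2, P = MC on the upward-sloping part at y* = 8.
TR = 184·8 = 1472. TC = 1466 + 320 = 1786. Profit = 1472 − 1786 = -$314.
Shutting down would mean losing the fixed cost of $1466, so operating at a loss of $314 is better by $1152.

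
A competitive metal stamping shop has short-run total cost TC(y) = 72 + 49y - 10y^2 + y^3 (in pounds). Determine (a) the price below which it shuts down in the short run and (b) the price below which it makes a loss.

AVC = 49 - 10y + y^2; minimized at y = 5, giving min AVC = £24. That is the shutdown price.
ATC = 72/y + 49 - 10y + y^2. Setting dATC/dy = −72/y^2 − 10 + 2y = 0 gives y = 6 (since 2·6^3 − 10·6^2 = 72).
min ATC = 72/6 + 49 − 10·6 + 6^2 = £37. That is the break-even price.
Between these two prices the firm operates at a loss; above £37 it earns a profit.

Shutdown price = £24; break-even price = £37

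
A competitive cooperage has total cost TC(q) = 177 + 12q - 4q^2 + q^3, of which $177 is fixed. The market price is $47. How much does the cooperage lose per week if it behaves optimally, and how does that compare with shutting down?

AVC = 12 - 4q + q^2 has its minimum $8 at q = 2; price $47 clears that bar, so the firm operates.
With MC = 12 - 8q + 3q^2, P = MC on the upward-sloping part at q* = 5.
TR = 47·5 = 235. TC = 177 + 85 = 262. Profit = 235 − 262 = -$27.
By producing, the firm covers all variable cost plus $150 of fixed cost; shutting down would lose the full $177.

Profit = -$27 at q = 5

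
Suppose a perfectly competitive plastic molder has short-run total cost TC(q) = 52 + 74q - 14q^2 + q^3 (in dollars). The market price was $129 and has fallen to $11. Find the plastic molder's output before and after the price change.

MC = 74 - 28q + 3q^2; the shutdown threshold is min AVC = $25 (at q = 7).
At P = $129 ≥ min AVC, set P = MC on the rising branch: q = 11.
At P = $11 < min AVC = $25, price no longer covers variable cost at any output, so the firm shuts down: q = 0.

Output falls from 11 to 0 (the firm shuts down)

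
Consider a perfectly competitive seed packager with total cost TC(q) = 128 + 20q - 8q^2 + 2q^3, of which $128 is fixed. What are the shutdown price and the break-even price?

Shutdown price = min AVC. AVC = 20 - 8q + 2q^2, with vertex at q = 2 and minimum $12.
ATC = 128/q + 20 - 8q + 2q^2. Setting dATC/dq = −128/q^2 − 8 + 4q = 0 gives q = 4 (since 4·4^3 − 8·4^2 = 128).
min ATC = 128/4 + 20 − 8·4 + 2·4^2 = $52. That is the break-even price.
Between these two prices the firm operates at a loss; above $52 it earns a profit.

Shutdown price = $12; break-even price = $52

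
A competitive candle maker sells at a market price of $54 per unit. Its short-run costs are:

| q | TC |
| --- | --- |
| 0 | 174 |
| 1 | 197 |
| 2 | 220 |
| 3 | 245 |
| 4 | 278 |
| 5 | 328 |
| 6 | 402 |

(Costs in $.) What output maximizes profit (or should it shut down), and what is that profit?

q = 5; profit = -$58

Profit at each row (π = 54q − TC): q=0: -174; q=1: -143; q=2: -112; q=3: -83; q=4: -62; q=5: -58; q=6: -78.
Profit is maximized at q = 5. AVC there is 154/5 = $30.80 ≤ P, so producing beats shutting down (which would give -$174).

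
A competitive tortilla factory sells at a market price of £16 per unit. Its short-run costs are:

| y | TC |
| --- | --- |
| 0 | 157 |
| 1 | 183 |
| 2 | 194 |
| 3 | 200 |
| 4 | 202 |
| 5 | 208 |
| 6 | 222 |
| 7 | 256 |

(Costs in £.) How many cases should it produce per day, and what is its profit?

y = 6; profit = -£126

Tabulate TR − TC: y=0: -157; y=1: -167; y=2: -162; y=3: -152; y=4: -138; y=5: -128; y=6: -126; y=7: -144.
Profit is maximized at y = 6. AVC there is 65/6 = £10.83 ≤ P, so producing beats shutting down (which would give -£157).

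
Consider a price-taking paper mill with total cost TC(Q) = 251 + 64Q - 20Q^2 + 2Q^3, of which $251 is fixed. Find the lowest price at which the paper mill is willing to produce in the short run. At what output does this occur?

The firm shuts down when price falls below the minimum of average variable cost. AVC = VC/Q = 64 - 20Q + 2Q^2.
dAVC/dQ = -20 + 4Q = 0 gives Q = 5. min AVC = 64 - 20·5 + 2·5^2 = 14.
The firm shuts down for any P below $14.

$14 per unit, at Q = 5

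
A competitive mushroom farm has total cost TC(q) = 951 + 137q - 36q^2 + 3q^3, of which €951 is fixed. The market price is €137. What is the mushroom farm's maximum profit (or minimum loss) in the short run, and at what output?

AVC = 137 - 36q + 3q^2 has its minimum €29 at q = 6; price €137 clears that bar, so the firm operates.
MC = 137 - 72q + 9q^2. Setting P = MC and taking the root on the rising branch gives q* = 8.
TR = 137·8 = 1096. TC = 951 + 328 = 1279. Profit = 1096 − 1279 = -€183.
By producing, the firm covers all variable cost plus €768 of fixed cost; shutting down would lose the full €951.

Profit = -€183 at q = 8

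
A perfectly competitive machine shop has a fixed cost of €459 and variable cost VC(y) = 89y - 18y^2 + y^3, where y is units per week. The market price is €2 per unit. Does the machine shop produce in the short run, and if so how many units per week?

From TC, MC = TC'(y) = 89 - 36y + 3y^2 and AVC = VC/y = 89 - 18y + y^2.
AVC hits its minimum where MC = AVC, at y = 9, giving min AVC = 89 - 18·9 + 9^2 = €8.
P = €2 lies below min AVC = €8; no output level covers variable cost.
Best response: produce nothing and absorb the €459 fixed cost.

Shut down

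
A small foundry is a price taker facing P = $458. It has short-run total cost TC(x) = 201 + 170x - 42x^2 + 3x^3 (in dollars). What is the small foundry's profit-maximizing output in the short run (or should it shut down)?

Produce at x = 12

From TC, MC = TC'(x) = 170 - 84x + 9x^2 and AVC = VC/x = 170 - 42x + 3x^2.
The AVC parabola has its vertex at x = 42/6 = 7, where AVC = 170 - 42·7 + 3·7^2 = $23.
P = $458 exceeds min AVC = $23, so the firm stays open.
Set P = MC: 458 = 170 - 84x + 9x^2 → -288 - 84x + 9x^2 = 0. The roots are x = -8/3 and x = 12; the profit-maximizing output is on the rising part of MC, so x* = 12.
Check: AVC at x = 12 is $98 ≤ P, so revenue covers variable cost.
Profit = P·x − TC = 458·12 − 1377 = $4119.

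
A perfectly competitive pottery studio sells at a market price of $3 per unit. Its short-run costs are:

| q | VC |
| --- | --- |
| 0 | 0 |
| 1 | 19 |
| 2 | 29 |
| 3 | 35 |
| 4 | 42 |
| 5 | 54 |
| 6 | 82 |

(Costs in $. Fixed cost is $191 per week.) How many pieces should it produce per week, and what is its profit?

q = 0 (shut down); profit = -$191

Compute π = P·q − TC at each output: q=0: -191; q=1: -207; q=2: -214; q=3: -217; q=4: -221; q=5: -230; q=6: -255.
Profit is highest at q = 0. Equivalently, the lowest AVC in the table is 42/4 ≈ $10.50 at q = 4, and P = $3 falls below it — price never covers variable cost, so the firm shuts down and loses only its fixed cost.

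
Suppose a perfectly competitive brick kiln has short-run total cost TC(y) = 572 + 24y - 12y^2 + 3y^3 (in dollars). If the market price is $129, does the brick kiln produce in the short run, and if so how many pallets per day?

Variable cost is VC = 24y - 12y^2 + 3y^3, so AVC = VC/y = 24 - 12y + 3y^2 and MC = dTC/dy = 24 - 24y + 9y^2.
AVC hits its minimum where MC = AVC, at y = 2, giving min AVC = 24 - 12·2 + 3·2^2 = $12.
Because $129 ≥ $12, revenue can cover variable cost; the firm operates.
Set P = MC: 129 = 24 - 24y + 9y^2 → -105 - 24y + 9y^2 = 0. The roots are y = -7/3 and y = 5; the profit-maximizing output is on the rising part of MC, so y* = 5.
Check: AVC at y = 5 is $39 ≤ P, so revenue covers variable cost.
Profit = P·y − TC = 129·5 − 767 = -$122, a loss, but smaller than the $572 fixed cost the firm would lose by shutting down.

Produce at y = 5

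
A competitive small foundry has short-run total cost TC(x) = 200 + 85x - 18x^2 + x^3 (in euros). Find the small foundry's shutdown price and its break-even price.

Shutdown price = €4; break-even price = €25

Shutdown price = min AVC. AVC = 85 - 18x + x^2, with vertex at x = 9 and minimum €4.
ATC = 200/x + 85 - 18x + x^2. Setting dATC/dx = −200/x^2 − 18 + 2x = 0 gives x = 10 (since 2·10^3 − 18·10^2 = 200).
min ATC = 200/10 + 85 − 18·10 + 10^2 = €25. That is the break-even price.
For €4 ≤ P < €25 the firm produces at a loss; below €4 it shuts down.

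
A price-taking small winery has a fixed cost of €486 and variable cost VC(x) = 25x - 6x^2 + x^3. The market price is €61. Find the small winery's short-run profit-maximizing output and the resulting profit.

Profit = -€270 at x = 6

AVC = 25 - 6x + x^2 has its minimum €16 at x = 3; price €61 clears that bar, so the firm operates.
MC = 25 - 12x + 3x^2. Setting P = MC and taking the root on the rising branch gives x* = 6.
TR = 61·6 = 366. TC = 486 + 150 = 636. Profit = 366 − 636 = -€270.
By producing, the firm covers all variable cost plus €216 of fixed cost; shutting down would lose the full €486.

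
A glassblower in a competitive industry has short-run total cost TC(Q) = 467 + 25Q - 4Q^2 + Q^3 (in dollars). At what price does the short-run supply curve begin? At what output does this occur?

The shutdown price is the minimum of AVC. VC = 25Q - 4Q^2 + Q^3, so AVC = 25 - 4Q + Q^2.
dAVC/dQ = -4 + 2Q = 0 gives Q = 2. min AVC = 25 - 4·2 + 2^2 = 21.
So the shutdown price is $21.

$21 per unit, at Q = 2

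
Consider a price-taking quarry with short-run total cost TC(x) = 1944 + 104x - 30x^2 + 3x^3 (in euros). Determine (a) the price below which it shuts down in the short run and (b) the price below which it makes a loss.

Shutdown price = €29; break-even price = €293

Shutdown price = min AVC. AVC = 104 - 30x + 3x^2, with vertex at x = 5 and minimum €29.
ATC = 1944/x + 104 - 30x + 3x^2. Setting dATC/dx = −1944/x^2 − 30 + 6x = 0 gives x = 9 (since 6·9^3 − 30·9^2 = 1944).
min ATC = 1944/9 + 104 − 30·9 + 3·9^2 = €293. That is the break-even price.
Between these two prices the firm operates at a loss; above €293 it earns a profit.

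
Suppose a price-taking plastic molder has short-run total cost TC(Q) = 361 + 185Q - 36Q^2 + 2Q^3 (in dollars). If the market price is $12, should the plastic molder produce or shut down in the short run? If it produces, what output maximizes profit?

From TC, MC = TC'(Q) = 185 - 72Q + 6Q^2 and AVC = VC/Q = 185 - 36Q + 2Q^2.
AVC hits its minimum where MC = AVC, at Q = 9, giving min AVC = 185 - 36·9 + 2·9^2 = $23.
P = $12 lies below min AVC = $23; no output level covers variable cost.
The firm minimizes its loss by shutting down and losing only its fixed cost of $361.

Shut down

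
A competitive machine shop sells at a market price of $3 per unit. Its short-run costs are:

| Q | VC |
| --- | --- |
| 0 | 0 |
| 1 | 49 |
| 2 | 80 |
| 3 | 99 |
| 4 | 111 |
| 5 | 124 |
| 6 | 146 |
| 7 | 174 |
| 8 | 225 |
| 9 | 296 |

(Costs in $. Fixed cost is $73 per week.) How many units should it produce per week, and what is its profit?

Profit at each row (π = 3Q − TC): Q=0: -73; Q=1: -119; Q=2: -147; Q=3: -163; Q=4: -172; Q=5: -182; Q=6: -201; Q=7: -226; Q=8: -274; Q=9: -342.
Profit is highest at Q = 0. Equivalently, the lowest AVC in the table is 146/6 ≈ $24.33 at Q = 6, and P = $3 falls below it — price never covers variable cost, so the firm shuts down and loses only its fixed cost.

Q = 0 (shut down); profit = -$73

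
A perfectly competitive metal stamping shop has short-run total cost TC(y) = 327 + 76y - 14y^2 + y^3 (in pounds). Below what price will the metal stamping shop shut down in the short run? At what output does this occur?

The firm shuts down when price falls below the minimum of average variable cost. AVC = VC/y = 76 - 14y + y^2.
dAVC/dy = -14 + 2y = 0 gives y = 7. min AVC = 76 - 14·7 + 7^2 = 27.
For P < £27 the firm produces nothing.

£27 per unit, at y = 7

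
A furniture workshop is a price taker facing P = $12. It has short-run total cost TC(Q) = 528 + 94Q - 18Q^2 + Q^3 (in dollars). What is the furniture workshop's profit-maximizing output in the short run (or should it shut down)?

Shut down

From TC, MC = TC'(Q) = 94 - 36Q + 3Q^2 and AVC = VC/Q = 94 - 18Q + Q^2.
AVC hits its minimum where MC = AVC, at Q = 9, giving min AVC = 94 - 18·9 + 9^2 = $13.
With P < min AVC ($12 < $13), every unit sold adds to the loss.
Best response: produce nothing and absorb the $528 fixed cost.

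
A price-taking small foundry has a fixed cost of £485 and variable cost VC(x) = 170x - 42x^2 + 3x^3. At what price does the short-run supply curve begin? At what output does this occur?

£23 per unit, at x = 7

The firm shuts down when price falls below the minimum of average variable cost. AVC = VC/x = 170 - 42x + 3x^2.
dAVC/dx = -42 + 6x = 0 gives x = 7. min AVC = 170 - 42·7 + 3·7^2 = 23.
For P < £23 the firm produces nothing.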